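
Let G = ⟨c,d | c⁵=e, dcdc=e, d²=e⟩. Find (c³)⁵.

Compute successive powers of (c³), reducing at each step:
  (c³)²: (c³) · c³ = c
  (c³)³: c · c³ = c⁴
  (c³)⁴: (c⁴) · c³ = c²
  (c³)⁵: (c²) · c³ = e

Answer: e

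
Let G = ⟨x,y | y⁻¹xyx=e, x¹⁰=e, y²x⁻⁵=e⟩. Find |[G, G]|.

G' = [G, G] is generated by all commutators. The generator-pair commutators are: [x, y] = x².
The subgroup they normally generate is {e, x², x⁴, x⁶, x⁸}, of order 5.
Check: |G/G'| = 20/5 = 4 is the order of the abelianisation.

Answer: 5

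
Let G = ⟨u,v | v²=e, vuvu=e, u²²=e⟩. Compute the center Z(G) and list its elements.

An element z ∈ Z(G) iff z commutes with every generator.
For example u¹¹ is central: (u¹¹)·u = u¹² = u·(u¹¹); (u¹¹)·v = u¹¹v = v·(u¹¹).
Whereas u ∉ Z(G) since u·v = uv ≠ u²¹v = v·u.
Checking each of the 44 elements this way gives Z(G) = {e, u¹¹}, of order 2.

Answer: {e, u¹¹}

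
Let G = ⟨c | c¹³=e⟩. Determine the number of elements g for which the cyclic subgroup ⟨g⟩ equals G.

G is cyclic of order 13. An element generates G iff its order is 13, and a cyclic group of order 13 has exactly φ(13) = 12 such elements.

Answer: 12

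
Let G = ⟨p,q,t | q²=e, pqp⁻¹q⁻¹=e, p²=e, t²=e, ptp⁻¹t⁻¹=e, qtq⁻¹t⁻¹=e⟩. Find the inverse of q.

The order of q is 2 (smallest k with qᵏ = e), so q⁻¹ = q¹ = q.
Check: q · q → q · q = e, giving e as required.

Answer: q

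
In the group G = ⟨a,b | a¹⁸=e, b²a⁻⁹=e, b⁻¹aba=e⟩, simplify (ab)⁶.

Compute successive powers of (ab), reducing at each step:
  (ab)²: (ab) · a = b;   b · b = a⁹
  (ab)³: (a⁹) · a = a¹⁰;   (a¹⁰) · b = ab⁻¹
  (ab)⁴: (ab⁻¹) · a = b⁻¹;   (b⁻¹) · b = e
  (ab)⁵: e · a = a;   a · b = ab
  (ab)⁶: (ab) · a = b;   b · b = a⁹

Answer: a⁹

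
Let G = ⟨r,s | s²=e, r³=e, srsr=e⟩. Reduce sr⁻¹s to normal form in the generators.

Multiply left to right, reducing at each step:
  s · r⁻¹ = rs
  (rs) · s = r

Answer: r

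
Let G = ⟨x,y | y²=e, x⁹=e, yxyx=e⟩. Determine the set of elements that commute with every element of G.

An element z ∈ Z(G) iff z commutes with every generator.
For example e is central: e·x = x = x·e; e·y = y = y·e.
Whereas x ∉ Z(G) since x·y = xy ≠ x⁸y = y·x.
Checking each of the 18 elements this way gives Z(G) = {e}, of order 1.

Answer: {e}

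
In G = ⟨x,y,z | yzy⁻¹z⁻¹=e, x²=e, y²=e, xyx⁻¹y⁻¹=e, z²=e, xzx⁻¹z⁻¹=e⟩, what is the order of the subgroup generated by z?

|⟨z⟩| equals the order of z. Compute successive powers until reaching e:
  z¹ = z, z² = e.
The smallest positive k with zᵏ = e is 2, so |⟨z⟩| = 2.

Answer: 2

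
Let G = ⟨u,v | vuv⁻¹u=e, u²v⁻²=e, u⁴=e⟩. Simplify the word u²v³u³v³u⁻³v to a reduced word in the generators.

Multiply left to right, reducing at each step:
  (u²) · v³ = v
  v · u³ = uv
  (uv) · v³ = u
  u · u⁻³ = u²
  (u²) · v = v⁻¹

Answer: v⁻¹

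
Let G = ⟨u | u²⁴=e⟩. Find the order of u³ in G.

Compute successive powers until reaching e:
  (u³)¹ = u³, (u³)² = u⁶, (u³)³ = u⁹, (u³)⁴ = u¹², (u³)⁵ = u¹⁵, (u³)⁶ = u¹⁸, (u³)⁷ = u²¹, (u³)⁸ = e.
The smallest positive k with (u³)ᵏ = e is 8.

Answer: 8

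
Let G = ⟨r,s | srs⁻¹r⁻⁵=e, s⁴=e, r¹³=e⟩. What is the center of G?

An element z ∈ Z(G) iff z commutes with every generator.
For example e is central: e·r = r = r·e; e·s = s = s·e.
Whereas r ∉ Z(G) since r·s = rs ≠ r⁵s = s·r.
Checking each of the 52 elements this way gives Z(G) = {e}, of order 1.

Answer: {e}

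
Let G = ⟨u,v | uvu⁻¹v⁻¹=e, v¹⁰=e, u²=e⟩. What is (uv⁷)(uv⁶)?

Compute (uv⁷) · (uv⁶) by multiplying left to right and reducing via the relations at each step:
  (uv⁷) · u = v⁷
  (v⁷) · v⁶ = v³

Answer: v³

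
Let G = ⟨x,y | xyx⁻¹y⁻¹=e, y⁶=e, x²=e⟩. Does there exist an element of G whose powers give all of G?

|G| = 12, but the maximum element order in G is 6 < 12. No single element generates all of G, so G is not cyclic.

Answer: No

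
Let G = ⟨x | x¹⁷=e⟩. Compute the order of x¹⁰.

Compute successive powers until reaching e:
  (x¹⁰)¹ = x¹⁰, (x¹⁰)² = x³, (x¹⁰)³ = x¹³, (x¹⁰)⁴ = x⁶, (x¹⁰)⁵ = x¹⁶, (x¹⁰)⁶ = x⁹, (x¹⁰)⁷ = x², (x¹⁰)⁸ = x¹², (x¹⁰)⁹ = x⁵, (x¹⁰)¹⁰ = x¹⁵, (x¹⁰)¹¹ = x⁸, (x¹⁰)¹² = x, (x¹⁰)¹³ = x¹¹, (x¹⁰)¹⁴ = x⁴, (x¹⁰)¹⁵ = x¹⁴, (x¹⁰)¹⁶ = x⁷, (x¹⁰)¹⁷ = e.
The smallest positive k with (x¹⁰)ᵏ = e is 17.

Answer: 17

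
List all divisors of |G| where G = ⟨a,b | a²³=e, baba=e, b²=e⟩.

|G| = 46 = 2 · 23. By Lagrange's theorem the order of any subgroup divides 46; the divisors of 46 are 1, 2, 23, 46.

Answer: 1, 2, 23, 46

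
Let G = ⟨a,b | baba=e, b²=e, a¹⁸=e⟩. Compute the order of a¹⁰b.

Compute successive powers until reaching e:
  (a¹⁰b)¹ = a¹⁰b, (a¹⁰b)² = e.
The smallest positive k with (a¹⁰b)ᵏ = e is 2.

Answer: 2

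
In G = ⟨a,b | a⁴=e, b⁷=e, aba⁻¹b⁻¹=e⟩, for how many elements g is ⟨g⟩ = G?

G is cyclic of order 28. An element generates G iff its order is 28, and a cyclic group of order 28 has exactly φ(28) = 12 such elements.

Answer: 12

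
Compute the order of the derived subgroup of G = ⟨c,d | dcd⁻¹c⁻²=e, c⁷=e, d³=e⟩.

G' = [G, G] is generated by all commutators. The generator-pair commutators are: [c, d] = c⁶.
The subgroup they normally generate is {e, c, c², c³, c⁴, c⁵, c⁶}, of order 7.
Check: |G/G'| = 21/7 = 3 is the order of the abelianisation.

Answer: 7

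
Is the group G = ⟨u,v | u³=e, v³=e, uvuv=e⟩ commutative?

u·v = uv but v·u = u²v², so u·v ≠ v·u and G is not abelian.

Answer: No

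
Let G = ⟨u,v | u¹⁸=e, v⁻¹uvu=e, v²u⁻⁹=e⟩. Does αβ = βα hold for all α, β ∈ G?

u·v = uv but v·u = u⁸v⁻¹, so u·v ≠ v·u and G is not abelian.

Answer: No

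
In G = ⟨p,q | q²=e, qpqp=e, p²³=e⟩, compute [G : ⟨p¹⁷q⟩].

First find ord(p¹⁷q) by computing successive powers:
  (p¹⁷q)¹ = p¹⁷q, (p¹⁷q)² = e.
So |⟨p¹⁷q⟩| = ord(p¹⁷q) = 2. With |G| = 46, by Lagrange [G : ⟨p¹⁷q⟩] = 46/2 = 23.

Answer: 23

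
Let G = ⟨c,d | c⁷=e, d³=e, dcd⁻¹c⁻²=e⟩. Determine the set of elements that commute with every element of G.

An element z ∈ Z(G) iff z commutes with every generator.
For example e is central: e·c = c = c·e; e·d = d = d·e.
Whereas c ∉ Z(G) since c·d = cd ≠ c²d = d·c.
Checking each of the 21 elements this way gives Z(G) = {e}, of order 1.

Answer: {e}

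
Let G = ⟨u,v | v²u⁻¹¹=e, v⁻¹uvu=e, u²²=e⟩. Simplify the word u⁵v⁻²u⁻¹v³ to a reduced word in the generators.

Multiply left to right, reducing at each step:
  (u⁵) · v⁻² = u¹⁶
  (u¹⁶) · u⁻¹ = u¹⁵
  (u¹⁵) · v³ = u⁴v

Answer: u⁴v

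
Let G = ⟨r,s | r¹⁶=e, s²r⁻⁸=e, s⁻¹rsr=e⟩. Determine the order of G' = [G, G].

G' = [G, G] is generated by all commutators. The generator-pair commutators are: [r, s] = r².
The subgroup they normally generate is {e, r², r⁴, r⁶, r⁸, r¹⁰, r¹², r¹⁴}, of order 8.
Check: |G/G'| = 32/8 = 4 is the order of the abelianisation.

Answer: 8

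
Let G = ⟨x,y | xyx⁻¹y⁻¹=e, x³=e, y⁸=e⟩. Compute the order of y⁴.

Compute successive powers until reaching e:
  (y⁴)¹ = y⁴, (y⁴)² = e.
The smallest positive k with (y⁴)ᵏ = e is 2.

Answer: 2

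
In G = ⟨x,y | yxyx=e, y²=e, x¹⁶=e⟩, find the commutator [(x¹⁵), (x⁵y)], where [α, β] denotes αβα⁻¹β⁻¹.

[(x¹⁵), (x⁵y)] = (x¹⁵)·(x⁵y)·(x¹⁵)⁻¹·(x⁵y)⁻¹.
  (x¹⁵) · (x⁵y) = x⁴y
  (x⁴y) · x = x³y
  (x³y) · (x⁵y) = x¹⁴

Answer: x¹⁴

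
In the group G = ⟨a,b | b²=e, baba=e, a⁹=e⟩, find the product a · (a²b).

Compute a · (a²b) by multiplying left to right and reducing via the relations at each step:
  a · a² = a³
  (a³) · b = a³b

Answer: a³b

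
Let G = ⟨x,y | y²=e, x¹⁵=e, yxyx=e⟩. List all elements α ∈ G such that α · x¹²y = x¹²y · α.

⟨x¹²y⟩ ⊆ C_G(x¹²y) since powers of x¹²y commute with x¹²y; so |C_G(x¹²y)| ≥ |⟨x¹²y⟩| = 2.
By orbit–stabilizer, |C_G(x¹²y)| = |G| / |conj. class of x¹²y| = 30 / 15 = 2.
The 2 elements commuting with x¹²y are {e, x¹²y}.

Answer: {e, x¹²y}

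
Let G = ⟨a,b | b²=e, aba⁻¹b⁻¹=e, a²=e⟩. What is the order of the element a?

Compute successive powers until reaching e:
  a¹ = a, a² = e.
The smallest positive k with aᵏ = e is 2.

Answer: 2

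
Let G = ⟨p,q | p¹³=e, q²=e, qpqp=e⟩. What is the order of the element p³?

Compute successive powers until reaching e:
  (p³)¹ = p³, (p³)² = p⁶, (p³)³ = p⁹, (p³)⁴ = p¹², (p³)⁵ = p², (p³)⁶ = p⁵, (p³)⁷ = p⁸, (p³)⁸ = p¹¹, (p³)⁹ = p, (p³)¹⁰ = p⁴, (p³)¹¹ = p⁷, (p³)¹² = p¹⁰, (p³)¹³ = e.
The smallest positive k with (p³)ᵏ = e is 13.

Answer: 13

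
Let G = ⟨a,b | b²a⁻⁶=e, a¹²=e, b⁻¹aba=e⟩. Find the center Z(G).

An element z ∈ Z(G) iff z commutes with every generator.
For example a⁶ is central: (a⁶)·a = a⁷ = a·(a⁶); (a⁶)·b = b⁻¹ = b·(a⁶).
Whereas a ∉ Z(G) since a·b = ab ≠ a⁵b⁻¹ = b·a.
Checking each of the 24 elements this way gives Z(G) = {e, a⁶}, of order 2.

Answer: {e, a⁶}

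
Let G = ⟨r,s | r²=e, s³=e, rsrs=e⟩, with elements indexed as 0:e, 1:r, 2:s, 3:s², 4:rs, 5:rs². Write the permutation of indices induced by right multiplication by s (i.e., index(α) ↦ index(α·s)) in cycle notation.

(0 2 3)(1 4 5)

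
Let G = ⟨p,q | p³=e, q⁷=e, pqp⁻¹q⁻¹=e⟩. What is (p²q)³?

Compute successive powers of (p²q), reducing at each step:
  (p²q)²: (p²q) · p² = pq;   (pq) · q = pq²
  (p²q)³: (pq²) · p² = q²;   (q²) · q = q³

Answer: q³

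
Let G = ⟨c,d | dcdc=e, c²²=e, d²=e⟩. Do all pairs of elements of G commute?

c·d = cd but d·c = c²¹d, so c·d ≠ d·c and G is not abelian.

Answer: No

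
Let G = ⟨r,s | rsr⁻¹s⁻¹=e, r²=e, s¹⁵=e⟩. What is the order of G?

Enumerate words in the generators, reducing via the relations: the distinct elements are
  {e, r, s, rs, s², s³, s⁴, s⁵, s⁶, s⁷, s⁸, s⁹, rs², rs³, rs⁴, rs⁵, rs⁶, rs⁷, rs⁸, rs⁹, s¹², s¹³, s¹¹, s¹⁰, s¹⁴, rs¹², rs¹³, rs¹¹, rs¹⁰, rs¹⁴}.
No further products give new elements, so |G| = 30.

Answer: 30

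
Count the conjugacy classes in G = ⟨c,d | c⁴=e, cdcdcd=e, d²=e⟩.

The conjugacy classes (representative and size) are:
  [e] (size 1), [c³] (size 6), [c²dc²d] (size 3), [cdc³] (size 6), [dc³] (size 8).
Class equation: 1 + 6 + 3 + 6 + 8 = 24 = |G|. So G has 5 conjugacy classes.

Answer: 5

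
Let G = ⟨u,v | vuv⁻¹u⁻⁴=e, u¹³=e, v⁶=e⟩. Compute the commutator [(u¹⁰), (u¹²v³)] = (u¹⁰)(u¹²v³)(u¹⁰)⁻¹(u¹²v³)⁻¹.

[(u¹⁰), (u¹²v³)] = (u¹⁰)·(u¹²v³)·(u¹⁰)⁻¹·(u¹²v³)⁻¹.
  (u¹⁰) · (u¹²v³) = u⁹v³
  (u⁹v³) · (u³) = u⁶v³
  (u⁶v³) · (u¹²v³) = u⁷

Answer: u⁷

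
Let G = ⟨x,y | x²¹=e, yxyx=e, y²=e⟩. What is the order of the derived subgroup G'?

G' = [G, G] is generated by all commutators. The generator-pair commutators are: [x, y] = x².
The subgroup they normally generate is {e, x, x², x³, x⁴, x⁵, x⁶, x⁷, x⁸, x⁹, x¹⁰, x¹¹, x¹², x¹³, x¹⁴, x¹⁵, x¹⁶, x¹⁷, x¹⁸, x¹⁹, x²⁰}, of order 21.
Check: |G/G'| = 42/21 = 2 is the order of the abelianisation.

Answer: 21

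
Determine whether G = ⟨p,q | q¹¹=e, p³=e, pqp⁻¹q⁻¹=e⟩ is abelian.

Each pair of generators commutes: p·q = pq = q·p. Since the generators pairwise commute, every element of G commutes with every other, so G is abelian.

Answer: Yes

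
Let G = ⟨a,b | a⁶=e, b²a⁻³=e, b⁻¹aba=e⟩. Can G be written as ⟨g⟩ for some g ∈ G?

Every cyclic group is abelian. But a·b = ab while b·a = a²b⁻¹, so a·b ≠ b·a and G is not abelian. Hence G is not cyclic.

Answer: No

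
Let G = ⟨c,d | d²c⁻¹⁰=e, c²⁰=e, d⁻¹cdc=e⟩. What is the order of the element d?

Compute successive powers until reaching e:
  d¹ = d, d² = c¹⁰, d³ = d⁻¹, d⁴ = e.
The smallest positive k with dᵏ = e is 4.

Answer: 4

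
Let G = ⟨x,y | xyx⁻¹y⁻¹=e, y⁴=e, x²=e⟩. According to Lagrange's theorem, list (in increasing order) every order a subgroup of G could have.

|G| = 8 = 2³. By Lagrange's theorem the order of any subgroup divides 8; the divisors of 8 are 1, 2, 4, 8.

Answer: 1, 2, 4, 8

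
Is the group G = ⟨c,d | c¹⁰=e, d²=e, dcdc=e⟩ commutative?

c·d = cd but d·c = c⁹d, so c·d ≠ d·c and G is not abelian.

Answer: No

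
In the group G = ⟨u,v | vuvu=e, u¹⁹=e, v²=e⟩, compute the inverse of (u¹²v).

The order of (u¹²v) is 2 (smallest k with (u¹²v)ᵏ = e), so (u¹²v)⁻¹ = (u¹²v)¹ = u¹²v.
Check: (u¹²v) · (u¹²v) → (u¹²v) · u¹² = v;   v · v = e, giving e as required.

Answer: u¹²v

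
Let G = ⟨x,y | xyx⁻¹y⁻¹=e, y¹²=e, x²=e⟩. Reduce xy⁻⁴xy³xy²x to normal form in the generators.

Multiply left to right, reducing at each step:
  x · y⁻⁴ = xy⁸
  (xy⁸) · x = y⁸
  (y⁸) · y³ = y¹¹
  (y¹¹) · x = xy¹¹
  (xy¹¹) · y² = xy
  (xy) · x = y

Answer: y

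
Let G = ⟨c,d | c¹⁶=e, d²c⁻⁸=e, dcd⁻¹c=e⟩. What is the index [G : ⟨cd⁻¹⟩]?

First find ord(cd⁻¹) by computing successive powers:
  (cd⁻¹)¹ = cd⁻¹, (cd⁻¹)² = c⁸, (cd⁻¹)³ = cd, (cd⁻¹)⁴ = e.
So |⟨cd⁻¹⟩| = ord(cd⁻¹) = 4. With |G| = 32, by Lagrange [G : ⟨cd⁻¹⟩] = 32/4 = 8.

Answer: 8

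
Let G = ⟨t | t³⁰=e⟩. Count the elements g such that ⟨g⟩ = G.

G is cyclic of order 30. An element generates G iff its order is 30, and a cyclic group of order 30 has exactly φ(30) = 8 such elements.

Answer: 8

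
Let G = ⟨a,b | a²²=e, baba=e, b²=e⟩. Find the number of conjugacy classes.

The conjugacy classes (representative and size) are:
  [e] (size 1), [a] (size 2), [a²] (size 2), [a¹⁹] (size 2), [a⁴] (size 2), [a⁵] (size 2), [a⁶] (size 2), [a⁷] (size 2), [a⁸] (size 2), [a¹³] (size 2), [a¹⁰] (size 2), [a¹¹] (size 1), [a⁶b] (size 11), [ab] (size 11).
Class equation: 1 + 2 + 2 + 2 + 2 + 2 + 2 + 2 + 2 + 2 + 2 + 1 + 11 + 11 = 44 = |G|. So G has 14 conjugacy classes.

Answer: 14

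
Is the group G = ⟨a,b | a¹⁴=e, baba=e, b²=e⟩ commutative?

a·b = ab but b·a = a¹³b, so a·b ≠ b·a and G is not abelian.

Answer: No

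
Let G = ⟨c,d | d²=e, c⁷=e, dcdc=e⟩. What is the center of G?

An element z ∈ Z(G) iff z commutes with every generator.
For example e is central: e·c = c = c·e; e·d = d = d·e.
Whereas c ∉ Z(G) since c·d = cd ≠ c⁶d = d·c.
Checking each of the 14 elements this way gives Z(G) = {e}, of order 1.

Answer: {e}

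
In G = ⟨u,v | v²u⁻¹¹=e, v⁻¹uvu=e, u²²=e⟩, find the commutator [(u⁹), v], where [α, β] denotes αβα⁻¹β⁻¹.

[(u⁹), v] = (u⁹)·v·(u⁹)⁻¹·v⁻¹.
  (u⁹) · v = u⁹v
  (u⁹v) · (u¹³) = u⁷v⁻¹
  (u⁷v⁻¹) · (v⁻¹) = u¹⁸

Answer: u¹⁸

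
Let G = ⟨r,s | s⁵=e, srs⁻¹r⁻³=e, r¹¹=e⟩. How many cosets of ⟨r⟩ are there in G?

First find ord(r) by computing successive powers:
  r¹ = r, r² = r², r³ = r³, r⁴ = r⁴, r⁵ = r⁵, r⁶ = r⁶, r⁷ = r⁷, r⁸ = r⁸, r⁹ = r⁹, r¹⁰ = r¹⁰, r¹¹ = e.
So |⟨r⟩| = ord(r) = 11. With |G| = 55, by Lagrange [G : ⟨r⟩] = 55/11 = 5.

Answer: 5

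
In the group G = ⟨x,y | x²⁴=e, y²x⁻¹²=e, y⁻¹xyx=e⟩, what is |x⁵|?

Compute successive powers until reaching e:
  (x⁵)¹ = x⁵, (x⁵)² = x¹⁰, (x⁵)³ = x¹⁵, (x⁵)⁴ = x²⁰, (x⁵)⁵ = x, (x⁵)⁶ = x⁶, (x⁵)⁷ = x¹¹, (x⁵)⁸ = x¹⁶, (x⁵)⁹ = x²¹, (x⁵)¹⁰ = x², (x⁵)¹¹ = x⁷, (x⁵)¹² = x¹², (x⁵)¹³ = x¹⁷, (x⁵)¹⁴ = x²², (x⁵)¹⁵ = x³, (x⁵)¹⁶ = x⁸, (x⁵)¹⁷ = x¹³, (x⁵)¹⁸ = x¹⁸, (x⁵)¹⁹ = x²³, (x⁵)²⁰ = x⁴, (x⁵)²¹ = x⁹, (x⁵)²² = x¹⁴, (x⁵)²³ = x¹⁹, (x⁵)²⁴ = e.
The smallest positive k with (x⁵)ᵏ = e is 24.

Answer: 24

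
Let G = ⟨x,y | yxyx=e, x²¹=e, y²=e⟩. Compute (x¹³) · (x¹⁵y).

Compute (x¹³) · (x¹⁵y) by multiplying left to right and reducing via the relations at each step:
  (x¹³) · x¹⁵ = x⁷
  (x⁷) · y = x⁷y

Answer: x⁷y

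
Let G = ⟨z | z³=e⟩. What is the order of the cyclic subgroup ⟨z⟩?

|⟨z⟩| equals the order of z. Compute successive powers until reaching e:
  z¹ = z, z² = z², z³ = e.
The smallest positive k with zᵏ = e is 3, so |⟨z⟩| = 3.

Answer: 3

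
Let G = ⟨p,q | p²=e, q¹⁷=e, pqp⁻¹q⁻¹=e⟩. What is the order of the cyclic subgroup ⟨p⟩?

|⟨p⟩| equals the order of p. Compute successive powers until reaching e:
  p¹ = p, p² = e.
The smallest positive k with pᵏ = e is 2, so |⟨p⟩| = 2.

Answer: 2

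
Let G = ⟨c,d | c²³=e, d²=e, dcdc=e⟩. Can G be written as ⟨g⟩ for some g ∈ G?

Every cyclic group is abelian. But c·d = cd while d·c = c²²d, so c·d ≠ d·c and G is not abelian. Hence G is not cyclic.

Answer: No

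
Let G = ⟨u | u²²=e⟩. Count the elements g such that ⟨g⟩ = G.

G is cyclic of order 22. An element generates G iff its order is 22, and a cyclic group of order 22 has exactly φ(22) = 10 such elements.

Answer: 10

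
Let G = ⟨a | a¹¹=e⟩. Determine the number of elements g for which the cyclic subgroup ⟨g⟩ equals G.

G is cyclic of order 11. An element generates G iff its order is 11, and a cyclic group of order 11 has exactly φ(11) = 10 such elements.

Answer: 10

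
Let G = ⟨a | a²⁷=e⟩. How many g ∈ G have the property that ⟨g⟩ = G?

G is cyclic of order 27. An element generates G iff its order is 27, and a cyclic group of order 27 has exactly φ(27) = 18 such elements.

Answer: 18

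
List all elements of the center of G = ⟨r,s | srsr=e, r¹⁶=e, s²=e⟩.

An element z ∈ Z(G) iff z commutes with every generator.
For example r⁸ is central: (r⁸)·r = r⁹ = r·(r⁸); (r⁸)·s = r⁸s = s·(r⁸).
Whereas r ∉ Z(G) since r·s = rs ≠ r¹⁵s = s·r.
Checking each of the 32 elements this way gives Z(G) = {e, r⁸}, of order 2.

Answer: {e, r⁸}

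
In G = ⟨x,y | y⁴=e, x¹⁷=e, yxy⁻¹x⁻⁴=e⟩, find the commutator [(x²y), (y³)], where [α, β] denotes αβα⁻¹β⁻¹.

[(x²y), (y³)] = (x²y)·(y³)·(x²y)⁻¹·(y³)⁻¹.
  (x²y) · (y³) = x²
  (x²) · (x⁸y³) = x¹⁰y³
  (x¹⁰y³) · y = x¹⁰

Answer: x¹⁰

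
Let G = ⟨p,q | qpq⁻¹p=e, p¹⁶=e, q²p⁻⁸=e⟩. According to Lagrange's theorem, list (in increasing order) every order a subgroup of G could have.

|G| = 32 = 2⁵. By Lagrange's theorem the order of any subgroup divides 32; the divisors of 32 are 1, 2, 4, 8, 16, 32.

Answer: 1, 2, 4, 8, 16, 32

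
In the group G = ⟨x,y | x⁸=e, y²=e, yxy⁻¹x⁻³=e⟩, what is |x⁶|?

Compute successive powers until reaching e:
  (x⁶)¹ = x⁶, (x⁶)² = x⁴, (x⁶)³ = x², (x⁶)⁴ = e.
The smallest positive k with (x⁶)ᵏ = e is 4.

Answer: 4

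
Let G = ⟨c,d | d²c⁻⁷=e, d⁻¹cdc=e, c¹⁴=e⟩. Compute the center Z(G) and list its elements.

An element z ∈ Z(G) iff z commutes with every generator.
For example c⁷ is central: (c⁷)·c = c⁸ = c·(c⁷); (c⁷)·d = d⁻¹ = d·(c⁷).
Whereas c ∉ Z(G) since c·d = cd ≠ c⁶d⁻¹ = d·c.
Checking each of the 28 elements this way gives Z(G) = {e, c⁷}, of order 2.

Answer: {e, c⁷}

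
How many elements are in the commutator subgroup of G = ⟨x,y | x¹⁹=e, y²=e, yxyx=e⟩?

G' = [G, G] is generated by all commutators. The generator-pair commutators are: [x, y] = x².
The subgroup they normally generate is {e, x, x², x³, x⁴, x⁵, x⁶, x⁷, x⁸, x⁹, x¹⁰, x¹¹, x¹², x¹³, x¹⁴, x¹⁵, x¹⁶, x¹⁷, x¹⁸}, of order 19.
Check: |G/G'| = 38/19 = 2 is the order of the abelianisation.

Answer: 19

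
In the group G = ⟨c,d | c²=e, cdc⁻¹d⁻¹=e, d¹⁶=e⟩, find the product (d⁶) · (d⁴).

Compute (d⁶) · (d⁴) by multiplying left to right and reducing via the relations at each step:
  (d⁶) · d⁴ = d¹⁰

Answer: d¹⁰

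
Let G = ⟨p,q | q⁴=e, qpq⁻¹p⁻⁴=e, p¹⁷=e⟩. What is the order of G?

Enumerate words in the generators, reducing via the relations: the distinct elements are
  {e, p, q, pq, p², p³, p⁴, p⁵, p⁶, p⁷, p⁸, p⁹, q², q³, pq², pq³, p²q, p³q, p¹², p¹³, p¹¹, p¹⁰, p¹⁴, p¹⁵, p¹⁶, p⁴q, p⁵q, p⁶q, p⁷q, p⁸q, p⁹q, p²q², p²q³, p³q², p³q³, p¹²q, p¹³q, p¹¹q, p¹⁰q, p¹⁴q, p¹⁵q, p¹⁶q, p⁴q², p⁴q³, p⁵q², p⁵q³, p⁶q², p⁶q³, p⁷q², p⁷q³, p⁸q², p⁸q³, p⁹q², p⁹q³, p¹²q², p¹²q³, p¹³q², p¹³q³, p¹¹q², p¹¹q³, p¹⁰q², p¹⁰q³, p¹⁴q², p¹⁴q³, p¹⁵q², p¹⁵q³, p¹⁶q², p¹⁶q³}.
No further products give new elements, so |G| = 68.

Answer: 68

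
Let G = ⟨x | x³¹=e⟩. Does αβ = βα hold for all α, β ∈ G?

G has a single generator, so G is cyclic and hence abelian.

Answer: Yes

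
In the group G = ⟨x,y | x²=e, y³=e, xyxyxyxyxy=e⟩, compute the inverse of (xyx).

The order of (xyx) is 3 (smallest k with (xyx)ᵏ = e), so (xyx)⁻¹ = (xyx)² = xy²x.
Check: (xyx) · (xy²x) → (xyx) · x = xy;   (xy) · y² = x;   x · x = e, giving e as required.

Answer: xy²x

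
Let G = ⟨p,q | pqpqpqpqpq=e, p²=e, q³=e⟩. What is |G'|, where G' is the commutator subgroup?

G' = [G, G] is generated by all commutators. The generator-pair commutators are: [p, q] = pqpq².
The subgroup they normally generate is {e, p, q, q², pq, pqp, pqpq, pqpqp, q²pq²p, q²pq², q²p, pq², qp, qpq, qpqp, pq²pq²p, pq²pq², pq²p, q²pq, q²pqp, q²pqpq, qpq²pq², qpq²p, qpq², pqpq², pq²pq, pq²pqp, pq²pqpq, pqpq²pq², pqpq²p, q²pq²pq, pqpq²pq, pqpq²pqp, pqpq²pqpq, q²pq²pqpq², q²pq²pqp, q²pq²pqpq, q²pqpq²pq², q²pqpq²p, q²pqpq², qpqpq², qpq²pq, qpq²pqp, qpq²pqpq, qpqpq²pq², qpqpq²p, qpqpq²pq, pq²pqpq²pq², pq²pqpq²p, pq²pqpq², q²pqpq²pq, q²pqpq²pqp, qpq²pqpq²p, qpq²pqpq², pq²pqpq²pq, pq²pqpq²pqp, pqpq²pqpq²p, pqpq²pqpq², pqpq²pqpq²pq, qpq²pqpq²pq}, of order 60.
Check: |G/G'| = 60/60 = 1 is the order of the abelianisation.

Answer: 60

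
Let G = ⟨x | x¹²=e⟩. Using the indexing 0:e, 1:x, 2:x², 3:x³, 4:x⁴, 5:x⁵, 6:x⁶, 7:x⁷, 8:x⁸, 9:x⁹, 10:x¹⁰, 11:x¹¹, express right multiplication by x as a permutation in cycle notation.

(0 1 2 3 4 5 6 7 8 9 10 11)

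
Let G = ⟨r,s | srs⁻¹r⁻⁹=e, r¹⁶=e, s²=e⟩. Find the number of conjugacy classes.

The conjugacy classes (representative and size) are:
  [e] (size 1), [r⁹] (size 2), [r²] (size 1), [r³] (size 2), [r⁴] (size 1), [r¹³] (size 2), [r⁶] (size 1), [r¹⁵] (size 2), [r⁸] (size 1), [r¹⁰] (size 1), [r¹²] (size 1), [r¹⁴] (size 1), [s] (size 2), [rs] (size 2), [r²s] (size 2), [r¹¹s] (size 2), [r⁴s] (size 2), [r¹³s] (size 2), [r¹⁴s] (size 2), [r¹⁵s] (size 2).
Class equation: 1 + 2 + 1 + 2 + 1 + 2 + 1 + 2 + 1 + 1 + 1 + 1 + 2 + 2 + 2 + 2 + 2 + 2 + 2 + 2 = 32 = |G|. So G has 20 conjugacy classes.

Answer: 20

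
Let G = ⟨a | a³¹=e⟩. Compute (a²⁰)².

Compute successive powers of (a²⁰), reducing at each step:
  (a²⁰)²: (a²⁰) · a²⁰ = a⁹

Answer: a⁹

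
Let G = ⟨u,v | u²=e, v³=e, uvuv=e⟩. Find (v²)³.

Compute successive powers of (v²), reducing at each step:
  (v²)²: (v²) · v² = v
  (v²)³: v · v² = e

Answer: e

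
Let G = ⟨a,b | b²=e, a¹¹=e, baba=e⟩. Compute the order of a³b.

Compute successive powers until reaching e:
  (a³b)¹ = a³b, (a³b)² = e.
The smallest positive k with (a³b)ᵏ = e is 2.

Answer: 2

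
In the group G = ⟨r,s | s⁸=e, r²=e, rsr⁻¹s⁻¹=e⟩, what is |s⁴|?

Compute successive powers until reaching e:
  (s⁴)¹ = s⁴, (s⁴)² = e.
The smallest positive k with (s⁴)ᵏ = e is 2.

Answer: 2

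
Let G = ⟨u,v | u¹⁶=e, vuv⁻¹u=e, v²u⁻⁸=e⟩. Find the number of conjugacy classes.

The conjugacy classes (representative and size) are:
  [e] (size 1), [u] (size 2), [u¹⁴] (size 2), [u¹³] (size 2), [u¹²] (size 2), [u⁵] (size 2), [u¹⁰] (size 2), [u⁷] (size 2), [u⁸] (size 1), [v⁻¹] (size 8), [u⁷v⁻¹] (size 8).
Class equation: 1 + 2 + 2 + 2 + 2 + 2 + 2 + 2 + 1 + 8 + 8 = 32 = |G|. So G has 11 conjugacy classes.

Answer: 11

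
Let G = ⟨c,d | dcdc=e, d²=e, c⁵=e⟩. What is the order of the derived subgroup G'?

G' = [G, G] is generated by all commutators. The generator-pair commutators are: [c, d] = c².
The subgroup they normally generate is {e, c, c², c³, c⁴}, of order 5.
Check: |G/G'| = 10/5 = 2 is the order of the abelianisation.

Answer: 5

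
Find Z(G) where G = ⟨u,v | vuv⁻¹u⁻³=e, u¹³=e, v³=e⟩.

An element z ∈ Z(G) iff z commutes with every generator.
For example e is central: e·u = u = u·e; e·v = v = v·e.
Whereas u ∉ Z(G) since u·v = uv ≠ u³v = v·u.
Checking each of the 39 elements this way gives Z(G) = {e}, of order 1.

Answer: {e}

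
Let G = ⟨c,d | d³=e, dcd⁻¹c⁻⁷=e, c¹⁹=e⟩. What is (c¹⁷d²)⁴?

Compute successive powers of (c¹⁷d²), reducing at each step:
  (c¹⁷d²)²: (c¹⁷d²) · c¹⁷ = c¹⁴d²;   (c¹⁴d²) · d² = c¹⁴d
  (c¹⁷d²)³: (c¹⁴d) · c¹⁷ = d;   d · d² = e
  (c¹⁷d²)⁴: e · c¹⁷ = c¹⁷;   (c¹⁷) · d² = c¹⁷d²

Answer: c¹⁷d²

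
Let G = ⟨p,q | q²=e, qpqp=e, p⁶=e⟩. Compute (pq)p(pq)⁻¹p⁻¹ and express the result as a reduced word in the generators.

[(pq), p] = (pq)·p·(pq)⁻¹·p⁻¹.
  (pq) · p = q
  q · (pq) = p⁵
  (p⁵) · (p⁵) = p⁴

Answer: p⁴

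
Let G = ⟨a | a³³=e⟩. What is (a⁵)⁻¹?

The order of (a⁵) is 33 (smallest k with (a⁵)ᵏ = e), so (a⁵)⁻¹ = (a⁵)³² = a²⁸.
Check: (a⁵) · (a²⁸) → (a⁵) · a²⁸ = e, giving e as required.

Answer: a²⁸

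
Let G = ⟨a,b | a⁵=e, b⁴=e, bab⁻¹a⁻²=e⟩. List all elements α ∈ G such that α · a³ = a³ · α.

⟨a³⟩ ⊆ C_G(a³) since powers of a³ commute with a³; so |C_G(a³)| ≥ |⟨a³⟩| = 5.
By orbit–stabilizer, |C_G(a³)| = |G| / |conj. class of a³| = 20 / 4 = 5.
The 5 elements commuting with a³ are {e, a, a², a³, a⁴}.

Answer: {e, a, a², a³, a⁴}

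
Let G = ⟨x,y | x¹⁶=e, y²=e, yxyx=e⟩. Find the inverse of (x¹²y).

The order of (x¹²y) is 2 (smallest k with (x¹²y)ᵏ = e), so (x¹²y)⁻¹ = (x¹²y)¹ = x¹²y.
Check: (x¹²y) · (x¹²y) → (x¹²y) · x¹² = y;   y · y = e, giving e as required.

Answer: x¹²y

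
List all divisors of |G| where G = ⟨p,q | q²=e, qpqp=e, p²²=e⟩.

|G| = 44 = 2² · 11. By Lagrange's theorem the order of any subgroup divides 44; the divisors of 44 are 1, 2, 4, 11, 22, 44.

Answer: 1, 2, 4, 11, 22, 44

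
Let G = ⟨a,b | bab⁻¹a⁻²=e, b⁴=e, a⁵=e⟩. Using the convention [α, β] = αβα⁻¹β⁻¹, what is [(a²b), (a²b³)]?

[(a²b), (a²b³)] = (a²b)·(a²b³)·(a²b)⁻¹·(a²b³)⁻¹.
  (a²b) · (a²b³) = a
  a · (a⁴b³) = b³
  (b³) · (ab) = a³

Answer: a³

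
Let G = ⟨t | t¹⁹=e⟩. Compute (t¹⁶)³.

Compute successive powers of (t¹⁶), reducing at each step:
  (t¹⁶)²: (t¹⁶) · t¹⁶ = t¹³
  (t¹⁶)³: (t¹³) · t¹⁶ = t¹⁰

Answer: t¹⁰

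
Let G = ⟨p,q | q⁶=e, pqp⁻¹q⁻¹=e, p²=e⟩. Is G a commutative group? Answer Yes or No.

Each pair of generators commutes: p·q = pq = q·p. Since the generators pairwise commute, every element of G commutes with every other, so G is abelian.

Answer: Yes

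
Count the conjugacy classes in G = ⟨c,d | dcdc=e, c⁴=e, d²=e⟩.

The conjugacy classes (representative and size) are:
  [e] (size 1), [c] (size 2), [c²] (size 1), [c²d] (size 2), [c³d] (size 2).
Class equation: 1 + 2 + 1 + 2 + 2 = 8 = |G|. So G has 5 conjugacy classes.

Answer: 5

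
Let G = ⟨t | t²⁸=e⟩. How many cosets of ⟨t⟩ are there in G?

First find ord(t) by computing successive powers:
  t¹ = t, t² = t², t³ = t³, t⁴ = t⁴, t⁵ = t⁵, t⁶ = t⁶, t⁷ = t⁷, t⁸ = t⁸, t⁹ = t⁹, t¹⁰ = t¹⁰, t¹¹ = t¹¹, t¹² = t¹², t¹³ = t¹³, t¹⁴ = t¹⁴, t¹⁵ = t¹⁵, t¹⁶ = t¹⁶, t¹⁷ = t¹⁷, t¹⁸ = t¹⁸, t¹⁹ = t¹⁹, t²⁰ = t²⁰, t²¹ = t²¹, t²² = t²², t²³ = t²³, t²⁴ = t²⁴, t²⁵ = t²⁵, t²⁶ = t²⁶, t²⁷ = t²⁷, t²⁸ = e.
So |⟨t⟩| = ord(t) = 28. With |G| = 28, by Lagrange [G : ⟨t⟩] = 28/28 = 1.

Answer: 1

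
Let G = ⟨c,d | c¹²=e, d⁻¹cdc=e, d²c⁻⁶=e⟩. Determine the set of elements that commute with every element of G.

An element z ∈ Z(G) iff z commutes with every generator.
For example c⁶ is central: (c⁶)·c = c⁷ = c·(c⁶); (c⁶)·d = d⁻¹ = d·(c⁶).
Whereas c ∉ Z(G) since c·d = cd ≠ c⁵d⁻¹ = d·c.
Checking each of the 24 elements this way gives Z(G) = {e, c⁶}, of order 2.

Answer: {e, c⁶}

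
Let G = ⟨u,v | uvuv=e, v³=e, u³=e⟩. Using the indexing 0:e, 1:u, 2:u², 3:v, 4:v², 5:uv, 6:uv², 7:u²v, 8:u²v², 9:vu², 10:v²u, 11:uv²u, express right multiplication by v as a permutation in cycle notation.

(0 3 4)(1 5 6)(2 7 8)(9 11 10)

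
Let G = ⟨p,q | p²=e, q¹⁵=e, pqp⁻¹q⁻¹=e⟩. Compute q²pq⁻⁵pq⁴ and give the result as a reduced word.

Multiply left to right, reducing at each step:
  (q²) · p = pq²
  (pq²) · q⁻⁵ = pq¹²
  (pq¹²) · p = q¹²
  (q¹²) · q⁴ = q

Answer: q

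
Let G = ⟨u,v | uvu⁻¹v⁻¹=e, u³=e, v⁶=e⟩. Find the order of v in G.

Compute successive powers until reaching e:
  v¹ = v, v² = v², v³ = v³, v⁴ = v⁴, v⁵ = v⁵, v⁶ = e.
The smallest positive k with vᵏ = e is 6.

Answer: 6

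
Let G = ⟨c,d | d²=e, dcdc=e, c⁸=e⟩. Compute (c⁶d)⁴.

Compute successive powers of (c⁶d), reducing at each step:
  (c⁶d)²: (c⁶d) · c⁶ = d;   d · d = e
  (c⁶d)³: e · c⁶ = c⁶;   (c⁶) · d = c⁶d
  (c⁶d)⁴: (c⁶d) · c⁶ = d;   d · d = e

Answer: e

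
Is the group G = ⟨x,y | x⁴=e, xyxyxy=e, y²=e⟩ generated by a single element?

Every cyclic group is abelian. But x·y = xy while y·x = yx, so x·y ≠ y·x and G is not abelian. Hence G is not cyclic.

Answer: No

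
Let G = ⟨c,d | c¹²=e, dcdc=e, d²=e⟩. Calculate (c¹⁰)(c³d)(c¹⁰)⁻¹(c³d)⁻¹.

[(c¹⁰), (c³d)] = (c¹⁰)·(c³d)·(c¹⁰)⁻¹·(c³d)⁻¹.
  (c¹⁰) · (c³d) = cd
  (cd) · (c²) = c¹¹d
  (c¹¹d) · (c³d) = c⁸

Answer: c⁸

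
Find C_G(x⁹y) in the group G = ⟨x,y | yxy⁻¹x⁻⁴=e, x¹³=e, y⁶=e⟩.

⟨x⁹y⟩ ⊆ C_G(x⁹y) since powers of x⁹y commute with x⁹y; so |C_G(x⁹y)| ≥ |⟨x⁹y⟩| = 6.
By orbit–stabilizer, |C_G(x⁹y)| = |G| / |conj. class of x⁹y| = 78 / 13 = 6.
The 6 elements commuting with x⁹y are {e, xy⁵, x⁹y, x⁶y², x⁷y³, x¹¹y⁴}.

Answer: {e, xy⁵, x⁹y, x⁶y², x⁷y³, x¹¹y⁴}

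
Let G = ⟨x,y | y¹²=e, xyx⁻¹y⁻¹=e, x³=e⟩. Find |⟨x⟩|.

|⟨x⟩| equals the order of x. Compute successive powers until reaching e:
  x¹ = x, x² = x², x³ = e.
The smallest positive k with xᵏ = e is 3, so |⟨x⟩| = 3.

Answer: 3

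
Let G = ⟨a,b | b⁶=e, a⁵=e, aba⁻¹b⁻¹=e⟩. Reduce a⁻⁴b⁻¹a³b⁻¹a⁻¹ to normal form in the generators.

Multiply left to right, reducing at each step:
  a · b⁻¹ = ab⁵
  (ab⁵) · a³ = a⁴b⁵
  (a⁴b⁵) · b⁻¹ = a⁴b⁴
  (a⁴b⁴) · a⁻¹ = a³b⁴

Answer: a³b⁴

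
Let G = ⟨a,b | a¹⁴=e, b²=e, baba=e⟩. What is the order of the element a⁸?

Compute successive powers until reaching e:
  (a⁸)¹ = a⁸, (a⁸)² = a², (a⁸)³ = a¹⁰, (a⁸)⁴ = a⁴, (a⁸)⁵ = a¹², (a⁸)⁶ = a⁶, (a⁸)⁷ = e.
The smallest positive k with (a⁸)ᵏ = e is 7.

Answer: 7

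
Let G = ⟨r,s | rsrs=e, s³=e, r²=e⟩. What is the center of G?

An element z ∈ Z(G) iff z commutes with every generator.
For example e is central: e·r = r = r·e; e·s = s = s·e.
Whereas r ∉ Z(G) since r·s = rs ≠ rs² = s·r.
Checking each of the 6 elements this way gives Z(G) = {e}, of order 1.

Answer: {e}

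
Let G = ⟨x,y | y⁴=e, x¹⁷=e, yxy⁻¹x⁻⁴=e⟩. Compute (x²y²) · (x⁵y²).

Compute (x²y²) · (x⁵y²) by multiplying left to right and reducing via the relations at each step:
  (x²y²) · x⁵ = x¹⁴y²
  (x¹⁴y²) · y² = x¹⁴

Answer: x¹⁴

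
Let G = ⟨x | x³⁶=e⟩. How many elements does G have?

G is generated by a single element, so G is cyclic. The relator gives x³⁶ = e and no smaller power is forced to be e, so the 36 powers {e, x, x², x³, x⁴, x⁵, x⁶, x⁷, x⁸, x⁹, x²², x²³, x²¹, x²⁰, x²⁴, x²⁵, x²⁶, x²⁷, x²⁸, x²⁹, x³², x³³, x³¹, x³⁰, x³⁴, x³⁵, x¹², x¹³, x¹¹, x¹⁰, x¹⁴, x¹⁵, x¹⁶, x¹⁷, x¹⁸, x¹⁹} are distinct. Hence |G| = 36.

Answer: 36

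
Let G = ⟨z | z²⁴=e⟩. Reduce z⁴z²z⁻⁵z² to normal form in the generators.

Multiply left to right, reducing at each step:
  (z⁴) · z² = z⁶
  (z⁶) · z⁻⁵ = z
  z · z² = z³

Answer: z³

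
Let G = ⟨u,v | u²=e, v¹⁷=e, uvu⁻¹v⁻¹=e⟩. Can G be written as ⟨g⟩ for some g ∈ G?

|G| = 34. The element uv has order 34 (its powers give 34 distinct elements), so ⟨uv⟩ = G and G is cyclic.

Answer: Yes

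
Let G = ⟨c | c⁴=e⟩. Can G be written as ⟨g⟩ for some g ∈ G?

|G| = 4. The element c has order 4 (its powers give 4 distinct elements), so ⟨c⟩ = G and G is cyclic.

Answer: Yes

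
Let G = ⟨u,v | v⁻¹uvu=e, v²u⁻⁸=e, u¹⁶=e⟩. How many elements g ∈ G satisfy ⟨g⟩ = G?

⟨g⟩ = G would require ord(g) = |G| = 32, but the maximum element order in G is 16 < 32. So G is not cyclic and no single element generates it: the count is 0.

Answer: 0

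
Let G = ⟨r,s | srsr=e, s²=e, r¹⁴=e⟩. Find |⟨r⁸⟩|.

|⟨r⁸⟩| equals the order of r⁸. Compute successive powers until reaching e:
  (r⁸)¹ = r⁸, (r⁸)² = r², (r⁸)³ = r¹⁰, (r⁸)⁴ = r⁴, (r⁸)⁵ = r¹², (r⁸)⁶ = r⁶, (r⁸)⁷ = e.
The smallest positive k with (r⁸)ᵏ = e is 7, so |⟨r⁸⟩| = 7.

Answer: 7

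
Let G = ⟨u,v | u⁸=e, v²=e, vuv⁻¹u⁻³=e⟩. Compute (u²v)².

Compute successive powers of (u²v), reducing at each step:
  (u²v)²: (u²v) · u² = v;   v · v = e

Answer: e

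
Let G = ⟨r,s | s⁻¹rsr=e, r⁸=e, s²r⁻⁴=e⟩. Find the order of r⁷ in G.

Compute successive powers until reaching e:
  (r⁷)¹ = r⁷, (r⁷)² = r⁶, (r⁷)³ = r⁵, (r⁷)⁴ = r⁴, (r⁷)⁵ = r³, (r⁷)⁶ = r², (r⁷)⁷ = r, (r⁷)⁸ = e.
The smallest positive k with (r⁷)ᵏ = e is 8.

Answer: 8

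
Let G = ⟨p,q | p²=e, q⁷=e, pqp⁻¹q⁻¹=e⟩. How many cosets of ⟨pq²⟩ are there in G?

First find ord(pq²) by computing successive powers:
  (pq²)¹ = pq², (pq²)² = q⁴, (pq²)³ = pq⁶, (pq²)⁴ = q, (pq²)⁵ = pq³, (pq²)⁶ = q⁵, (pq²)⁷ = p, (pq²)⁸ = q², (pq²)⁹ = pq⁴, (pq²)¹⁰ = q⁶, (pq²)¹¹ = pq, (pq²)¹² = q³, (pq²)¹³ = pq⁵, (pq²)¹⁴ = e.
So |⟨pq²⟩| = ord(pq²) = 14. With |G| = 14, by Lagrange [G : ⟨pq²⟩] = 14/14 = 1.

Answer: 1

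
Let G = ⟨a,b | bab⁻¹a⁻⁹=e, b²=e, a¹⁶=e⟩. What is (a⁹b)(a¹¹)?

Compute (a⁹b) · (a¹¹) by multiplying left to right and reducing via the relations at each step:
  (a⁹b) · a¹¹ = a¹²b

Answer: a¹²b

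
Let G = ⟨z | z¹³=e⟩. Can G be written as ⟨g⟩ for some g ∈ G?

|G| = 13. The element z has order 13 (its powers give 13 distinct elements), so ⟨z⟩ = G and G is cyclic.

Answer: Yes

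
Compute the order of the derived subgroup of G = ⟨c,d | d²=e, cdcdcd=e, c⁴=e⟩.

G' = [G, G] is generated by all commutators. The generator-pair commutators are: [c, d] = c²dc.
The subgroup they normally generate is {e, c², cd, dc³, c²dc, c³d, c²dc³, dc, cdc², dc²d, c²dc²d, c³dc²}, of order 12.
Check: |G/G'| = 24/12 = 2 is the order of the abelianisation.

Answer: 12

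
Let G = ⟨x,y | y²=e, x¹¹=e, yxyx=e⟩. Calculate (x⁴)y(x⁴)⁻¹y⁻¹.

[(x⁴), y] = (x⁴)·y·(x⁴)⁻¹·y⁻¹.
  (x⁴) · y = x⁴y
  (x⁴y) · (x⁷) = x⁸y
  (x⁸y) · y = x⁸

Answer: x⁸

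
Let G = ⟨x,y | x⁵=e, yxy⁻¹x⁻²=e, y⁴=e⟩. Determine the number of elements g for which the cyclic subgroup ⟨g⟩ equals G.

⟨g⟩ = G would require ord(g) = |G| = 20, but the maximum element order in G is 5 < 20. So G is not cyclic and no single element generates it: the count is 0.

Answer: 0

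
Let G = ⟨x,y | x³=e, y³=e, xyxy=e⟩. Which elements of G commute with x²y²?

⟨x²y²⟩ ⊆ C_G(x²y²) since powers of x²y² commute with x²y²; so |C_G(x²y²)| ≥ |⟨x²y²⟩| = 2.
By orbit–stabilizer, |C_G(x²y²)| = |G| / |conj. class of x²y²| = 12 / 3 = 4.
The 4 elements commuting with x²y² are {e, xy, x²y², xy²x}.

Answer: {e, xy, x²y², xy²x}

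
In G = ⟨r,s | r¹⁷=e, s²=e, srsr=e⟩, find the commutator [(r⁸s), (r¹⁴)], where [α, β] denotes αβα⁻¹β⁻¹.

[(r⁸s), (r¹⁴)] = (r⁸s)·(r¹⁴)·(r⁸s)⁻¹·(r¹⁴)⁻¹.
  (r⁸s) · (r¹⁴) = r¹¹s
  (r¹¹s) · (r⁸s) = r³
  (r³) · (r³) = r⁶

Answer: r⁶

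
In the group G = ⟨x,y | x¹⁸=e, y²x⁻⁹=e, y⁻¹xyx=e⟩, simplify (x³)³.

Compute successive powers of (x³), reducing at each step:
  (x³)²: (x³) · x³ = x⁶
  (x³)³: (x⁶) · x³ = x⁹

Answer: x⁹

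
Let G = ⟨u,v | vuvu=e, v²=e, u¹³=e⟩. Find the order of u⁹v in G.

Compute successive powers until reaching e:
  (u⁹v)¹ = u⁹v, (u⁹v)² = e.
The smallest positive k with (u⁹v)ᵏ = e is 2.

Answer: 2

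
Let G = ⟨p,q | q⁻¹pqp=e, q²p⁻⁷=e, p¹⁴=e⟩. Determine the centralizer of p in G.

⟨p⟩ ⊆ C_G(p) since powers of p commute with p; so |C_G(p)| ≥ |⟨p⟩| = 14.
By orbit–stabilizer, |C_G(p)| = |G| / |conj. class of p| = 28 / 2 = 14.
The 14 elements commuting with p are {e, p, p², p³, p⁴, p⁵, p⁶, p⁷, p⁸, p⁹, p¹⁰, p¹¹, p¹², p¹³}.

Answer: {e, p, p², p³, p⁴, p⁵, p⁶, p⁷, p⁸, p⁹, p¹⁰, p¹¹, p¹², p¹³}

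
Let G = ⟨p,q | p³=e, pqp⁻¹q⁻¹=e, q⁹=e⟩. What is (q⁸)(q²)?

Compute (q⁸) · (q²) by multiplying left to right and reducing via the relations at each step:
  (q⁸) · q² = q

Answer: q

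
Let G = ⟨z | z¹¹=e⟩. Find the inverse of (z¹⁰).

The order of (z¹⁰) is 11 (smallest k with (z¹⁰)ᵏ = e), so (z¹⁰)⁻¹ = (z¹⁰)¹⁰ = z.
Check: (z¹⁰) · z → (z¹⁰) · z = e, giving e as required.

Answer: z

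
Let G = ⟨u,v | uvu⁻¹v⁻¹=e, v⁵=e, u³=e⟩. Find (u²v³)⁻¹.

The order of (u²v³) is 15 (smallest k with (u²v³)ᵏ = e), so (u²v³)⁻¹ = (u²v³)¹⁴ = uv².
Check: (u²v³) · (uv²) → (u²v³) · u = v³;   (v³) · v² = e, giving e as required.

Answer: uv²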